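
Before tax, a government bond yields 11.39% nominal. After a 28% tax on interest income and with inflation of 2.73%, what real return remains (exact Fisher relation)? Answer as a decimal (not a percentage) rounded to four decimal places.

0.0533

After-tax nominal return = 11.39% × (1 − 0.28) = 8.2008%.
1 + r = 1.082008 / 1.02730 = 1.053254
After-tax real rate = 1.053254 − 1 → 0.0533.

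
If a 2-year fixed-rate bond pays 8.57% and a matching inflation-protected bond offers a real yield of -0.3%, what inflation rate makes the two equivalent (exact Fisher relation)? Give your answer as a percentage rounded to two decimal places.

8.90%

(1 + π) = (1 + i)/(1 + r) = 1.08570 / 0.99700 = 1.088967
Break-even inflation = 1.088967 − 1 → 8.90%.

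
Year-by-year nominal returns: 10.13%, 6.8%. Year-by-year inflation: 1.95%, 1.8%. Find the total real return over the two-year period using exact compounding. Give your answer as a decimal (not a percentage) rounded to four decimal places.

0.1333

Compound the nominal returns: 1.1013 × 1.0680 = 1.176188.
Compound inflation: 1.0195 × 1.0180 = 1.037851.
Deflate: 1.176188 / 1.037851 = 1.133292.
Total real return = 1.133292 − 1 → 0.1333.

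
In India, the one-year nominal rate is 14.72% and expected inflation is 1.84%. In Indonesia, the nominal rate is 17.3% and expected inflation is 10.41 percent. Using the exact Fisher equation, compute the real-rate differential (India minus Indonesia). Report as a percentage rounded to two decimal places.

6.41%

India: (1 + 0.1472)/(1 + 0.0184) − 1 = 12.6473%
Indonesia: (1 + 0.1730)/(1 + 0.1041) − 1 = 6.2404%
Differential = 12.6473% − 6.2404% = 6.4069% → 6.41%.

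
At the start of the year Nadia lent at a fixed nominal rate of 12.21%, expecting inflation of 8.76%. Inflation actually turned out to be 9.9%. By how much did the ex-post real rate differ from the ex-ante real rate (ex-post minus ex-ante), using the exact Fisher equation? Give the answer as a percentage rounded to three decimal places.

-1.070%

Ex-ante: (1 + 0.1221)/(1 + 0.0876) − 1 = 3.1721%
Ex-post: (1 + 0.1221)/(1 + 0.0990) − 1 = 2.1019%
Difference (ex-post − ex-ante) = -1.0702% → -1.070%.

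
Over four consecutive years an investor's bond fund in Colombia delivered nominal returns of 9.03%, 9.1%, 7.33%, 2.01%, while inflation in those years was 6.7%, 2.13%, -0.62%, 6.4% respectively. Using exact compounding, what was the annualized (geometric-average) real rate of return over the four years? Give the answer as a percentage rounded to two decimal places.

3.11%

Nominal growth factor = 1.0903 × 1.0910 × 1.0733 × 1.0201 = 1.30237077
Price-level growth factor = 1.0670 × 1.0213 × 0.9938 × 1.0640 = 1.15228092
Real growth factor = 1.30237077 / 1.15228092 = 1.13025456
Annualized real rate = 1.13025456^(1/4) − 1 = 3.1084% → 3.11%.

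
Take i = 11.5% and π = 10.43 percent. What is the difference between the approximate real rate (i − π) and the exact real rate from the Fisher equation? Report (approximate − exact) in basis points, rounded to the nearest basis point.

10 basis points

Approximate: r ≈ 11.500% − 10.430% = 1.0700%
Exact: (1 + 0.1150)/(1 + 0.1043) − 1 = 0.9689%
Error = 1.0700% − 0.9689% = 0.1011% → 10 basis points.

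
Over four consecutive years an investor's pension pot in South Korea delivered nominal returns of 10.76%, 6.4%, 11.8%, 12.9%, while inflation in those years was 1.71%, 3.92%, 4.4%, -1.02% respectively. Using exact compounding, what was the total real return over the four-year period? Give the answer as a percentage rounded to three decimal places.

Compound the nominal returns: 1.1076 × 1.0640 × 1.1180 × 1.1290 = 1.487511.
Compound inflation: 1.0171 × 1.0392 × 1.0440 × 0.9898 = 1.092222.
Deflate: 1.487511 / 1.092222 = 1.361914.
Total real return = 1.361914 − 1 → 36.191%.

36.191%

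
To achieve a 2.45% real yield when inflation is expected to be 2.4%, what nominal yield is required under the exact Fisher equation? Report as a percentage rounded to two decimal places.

4.91%

(1 + i) = (1 + r)(1 + π) = 1.02450 × 1.02400 = 1.049088
i = 1.049088 − 1, so the required nominal rate is 4.91%.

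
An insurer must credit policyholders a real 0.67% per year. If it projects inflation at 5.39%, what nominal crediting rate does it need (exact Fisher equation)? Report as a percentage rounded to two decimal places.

(1 + i) = (1 + r)(1 + π) = 1.00670 × 1.05390 = 1.06096113
i = 1.06096113 − 1, so the required nominal rate is 6.10%.

6.10%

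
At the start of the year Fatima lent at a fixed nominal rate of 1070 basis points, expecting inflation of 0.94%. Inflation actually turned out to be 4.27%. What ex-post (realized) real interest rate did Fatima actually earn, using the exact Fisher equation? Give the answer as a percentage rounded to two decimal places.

6.17%

Ex-post: (1 + 0.1070)/(1 + 0.0427) − 1 = 6.1667%
So the realized real rate is 6.17%.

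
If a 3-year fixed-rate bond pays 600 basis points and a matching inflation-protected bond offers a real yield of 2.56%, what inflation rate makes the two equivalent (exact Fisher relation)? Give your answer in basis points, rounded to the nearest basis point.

335 basis points

(1 + π) = (1 + i)/(1 + r) = 1.06000 / 1.02560 = 1.033541
Break-even inflation = 1.033541 − 1 → 335 basis points.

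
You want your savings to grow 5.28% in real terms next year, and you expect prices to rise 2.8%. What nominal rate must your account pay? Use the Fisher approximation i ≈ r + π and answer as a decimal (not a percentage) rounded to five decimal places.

i ≈ r + π = 5.28% + 2.8% = 0.08080.

0.08080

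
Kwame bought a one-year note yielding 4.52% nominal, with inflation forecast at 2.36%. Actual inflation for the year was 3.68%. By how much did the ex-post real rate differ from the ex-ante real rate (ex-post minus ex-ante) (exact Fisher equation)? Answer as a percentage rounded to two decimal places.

-1.30%

Ex-ante: (1 + 0.0452)/(1 + 0.0236) − 1 = 2.1102%
Ex-post: (1 + 0.0452)/(1 + 0.0368) − 1 = 0.8102%
Difference (ex-post − ex-ante) = -1.3000% → -1.30%.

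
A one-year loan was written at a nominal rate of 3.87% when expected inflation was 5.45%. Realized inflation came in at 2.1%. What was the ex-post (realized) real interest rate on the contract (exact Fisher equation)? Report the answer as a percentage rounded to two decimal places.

1.73%

Ex-post: (1 + 0.0387)/(1 + 0.0210) − 1 = 1.7336%
So the realized real rate is 1.73%.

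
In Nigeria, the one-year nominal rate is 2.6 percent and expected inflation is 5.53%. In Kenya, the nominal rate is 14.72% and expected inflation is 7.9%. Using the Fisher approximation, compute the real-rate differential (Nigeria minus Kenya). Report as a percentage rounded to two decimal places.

-9.75%

Nigeria: 2.6% − 5.53% = -2.930%
Kenya: 14.72% − 7.9% = 6.820%
Differential = -9.750% → -9.75%.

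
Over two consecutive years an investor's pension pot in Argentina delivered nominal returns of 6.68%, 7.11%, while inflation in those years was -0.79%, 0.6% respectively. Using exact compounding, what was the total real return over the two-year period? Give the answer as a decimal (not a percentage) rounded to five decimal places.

0.14488

Compound the nominal returns: 1.0668 × 1.0711 = 1.142649.
Compound inflation: 0.9921 × 1.0060 = 0.998053.
Deflate: 1.142649 / 0.998053 = 1.144879.
Total real return = 1.144879 − 1 → 0.14488.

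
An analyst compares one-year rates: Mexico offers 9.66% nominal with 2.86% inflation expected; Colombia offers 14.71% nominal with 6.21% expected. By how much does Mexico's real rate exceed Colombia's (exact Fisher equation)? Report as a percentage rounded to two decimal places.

Mexico: (1 + 0.0966)/(1 + 0.0286) − 1 = 6.6109%
Colombia: (1 + 0.1471)/(1 + 0.0621) − 1 = 8.0030%
Differential = 6.6109% − 8.0030% = -1.3921% → -1.39%.

-1.39%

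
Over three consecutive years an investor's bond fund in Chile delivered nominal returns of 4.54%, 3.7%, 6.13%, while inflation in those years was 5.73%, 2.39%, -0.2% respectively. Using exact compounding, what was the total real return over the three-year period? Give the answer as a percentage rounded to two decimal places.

Compound the nominal returns: 1.0454 × 1.0370 × 1.0613 = 1.150534.
Compound inflation: 1.0573 × 1.0239 × 0.9980 = 1.080404.
Deflate: 1.150534 / 1.080404 = 1.064910.
Total real return = 1.064910 − 1 → 6.49%.

6.49%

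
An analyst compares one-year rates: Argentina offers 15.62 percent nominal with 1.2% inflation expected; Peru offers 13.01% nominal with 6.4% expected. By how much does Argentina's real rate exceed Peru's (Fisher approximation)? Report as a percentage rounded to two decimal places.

7.81%

Argentina: 15.62% − 1.2% = 14.420%
Peru: 13.01% − 6.4% = 6.610%
Differential = 7.810% → 7.81%.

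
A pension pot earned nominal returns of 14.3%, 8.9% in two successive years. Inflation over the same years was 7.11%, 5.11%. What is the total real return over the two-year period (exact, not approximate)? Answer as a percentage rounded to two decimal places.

Compound the nominal returns: 1.1430 × 1.0890 = 1.244727.
Compound inflation: 1.0711 × 1.0511 = 1.125833.
Deflate: 1.244727 / 1.125833 = 1.105605.
Total real return = 1.105605 − 1 → 10.56%.

10.56%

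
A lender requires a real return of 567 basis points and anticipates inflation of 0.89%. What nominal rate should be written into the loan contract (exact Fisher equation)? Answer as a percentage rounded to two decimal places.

6.61%

(1 + i) = (1 + r)(1 + π) = 1.05670 × 1.00890 = 1.06610463
i = 1.06610463 − 1, so the required nominal rate is 6.61%.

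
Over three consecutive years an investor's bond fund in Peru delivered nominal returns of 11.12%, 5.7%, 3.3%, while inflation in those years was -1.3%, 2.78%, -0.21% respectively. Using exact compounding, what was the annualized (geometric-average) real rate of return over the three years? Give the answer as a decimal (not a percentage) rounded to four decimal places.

Compound the nominal returns: 1.1112 × 1.0570 × 1.0330 = 1.21329817.
Compound inflation: 0.9870 × 1.0278 × 0.9979 = 1.01230828.
Deflate: 1.21329817 / 1.01230828 = 1.19854613.
Annualized real rate = 1.19854613^(1/3) − 1 = 6.2229% → 0.0622.

0.0622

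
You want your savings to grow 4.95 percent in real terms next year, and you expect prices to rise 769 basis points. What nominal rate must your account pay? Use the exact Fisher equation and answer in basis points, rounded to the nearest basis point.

(1 + i) = (1 + r)(1 + π) = 1.04950 × 1.07690 = 1.13020655
i = 1.13020655 − 1, so the required nominal rate is 1302 basis points.

1302 basis points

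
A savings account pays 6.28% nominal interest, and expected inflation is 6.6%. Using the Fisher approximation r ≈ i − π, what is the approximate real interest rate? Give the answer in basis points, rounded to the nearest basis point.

r ≈ i − π = 6.28% − 6.6% = -32 basis points.

-32 basis points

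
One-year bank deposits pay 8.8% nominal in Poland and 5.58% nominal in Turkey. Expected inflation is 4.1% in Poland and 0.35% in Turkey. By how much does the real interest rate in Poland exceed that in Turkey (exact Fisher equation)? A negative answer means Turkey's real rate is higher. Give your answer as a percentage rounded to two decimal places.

-0.70%

Poland: (1 + 0.0880)/(1 + 0.0410) − 1 = 4.5149%
Turkey: (1 + 0.0558)/(1 + 0.0035) − 1 = 5.2118%
Differential = 4.5149% − 5.2118% = -0.6969% → -0.70%.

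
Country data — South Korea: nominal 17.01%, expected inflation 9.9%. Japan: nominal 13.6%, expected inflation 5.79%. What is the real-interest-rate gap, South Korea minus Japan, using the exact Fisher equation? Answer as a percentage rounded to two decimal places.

-0.91%

South Korea: (1 + 0.1701)/(1 + 0.0990) − 1 = 6.4695%
Japan: (1 + 0.1360)/(1 + 0.0579) − 1 = 7.3826%
Differential = 6.4695% − 7.3826% = -0.9130% → -0.91%.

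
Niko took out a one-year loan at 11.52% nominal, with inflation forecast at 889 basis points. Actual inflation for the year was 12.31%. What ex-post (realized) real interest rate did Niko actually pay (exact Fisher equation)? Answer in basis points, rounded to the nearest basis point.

Ex-post: (1 + 0.1152)/(1 + 0.1231) − 1 = -0.7034%
So the realized real rate is -70 basis points.

-70 basis points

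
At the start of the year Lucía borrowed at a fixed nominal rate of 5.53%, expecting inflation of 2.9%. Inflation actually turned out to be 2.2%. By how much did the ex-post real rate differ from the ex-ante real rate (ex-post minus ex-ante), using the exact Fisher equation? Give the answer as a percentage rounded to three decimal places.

0.702%

Ex-ante: (1 + 0.0553)/(1 + 0.0290) − 1 = 2.5559%
Ex-post: (1 + 0.0553)/(1 + 0.0220) − 1 = 3.2583%
Difference (ex-post − ex-ante) = 0.7024% → 0.702%.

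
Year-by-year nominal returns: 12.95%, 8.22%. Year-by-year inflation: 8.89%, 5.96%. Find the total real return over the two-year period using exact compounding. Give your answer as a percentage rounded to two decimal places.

Nominal growth factor = 1.1295 × 1.0822 = 1.222345
Price-level growth factor = 1.0889 × 1.0596 = 1.153798
Real growth factor = 1.222345 / 1.153798 = 1.059409
Total real return = 1.059409 − 1 → 5.94%.

5.94%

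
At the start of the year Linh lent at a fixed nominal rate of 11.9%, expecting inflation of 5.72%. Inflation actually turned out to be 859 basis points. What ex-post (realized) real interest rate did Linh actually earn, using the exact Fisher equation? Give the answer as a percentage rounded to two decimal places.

3.05%

Ex-post: (1 + 0.1190)/(1 + 0.0859) − 1 = 3.0482%
So the realized real rate is 3.05%.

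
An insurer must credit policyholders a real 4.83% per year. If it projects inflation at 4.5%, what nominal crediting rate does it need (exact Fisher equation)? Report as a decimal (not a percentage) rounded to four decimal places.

(1 + i) = (1 + r)(1 + π) = 1.04830 × 1.04500 = 1.0954735
i = 1.0954735 − 1, so the required nominal rate is 0.0955.

0.0955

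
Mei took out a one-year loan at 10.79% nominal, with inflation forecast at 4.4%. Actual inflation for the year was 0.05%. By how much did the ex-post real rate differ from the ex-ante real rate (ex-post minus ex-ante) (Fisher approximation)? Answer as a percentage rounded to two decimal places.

4.35%

Ex-ante: 10.79% − 4.4% = 6.390%
Ex-post: 10.79% − 0.05% = 10.740%
Difference (ex-post − ex-ante) = 4.3500% → 4.35%.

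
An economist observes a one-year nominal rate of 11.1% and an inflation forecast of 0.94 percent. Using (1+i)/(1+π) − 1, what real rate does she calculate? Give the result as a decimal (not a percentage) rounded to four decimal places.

0.1007

1 + r = 1.11100 / 1.00940 = 1.100654
r = 1.100654 − 1 = 10.0654%, i.e. 0.1007.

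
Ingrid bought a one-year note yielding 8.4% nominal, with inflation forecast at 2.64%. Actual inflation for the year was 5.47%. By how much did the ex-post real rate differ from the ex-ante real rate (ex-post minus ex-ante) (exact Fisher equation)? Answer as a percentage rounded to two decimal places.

-2.83%

Ex-ante: (1 + 0.0840)/(1 + 0.0264) − 1 = 5.6118%
Ex-post: (1 + 0.0840)/(1 + 0.0547) − 1 = 2.7780%
Difference (ex-post − ex-ante) = -2.8338% → -2.83%.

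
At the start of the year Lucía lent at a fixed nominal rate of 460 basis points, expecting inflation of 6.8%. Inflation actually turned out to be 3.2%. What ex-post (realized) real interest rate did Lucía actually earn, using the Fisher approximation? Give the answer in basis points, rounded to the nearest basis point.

Ex-post: 4.6% − 3.2% = 1.400%
So the realized real rate is 140 basis points.

140 basis points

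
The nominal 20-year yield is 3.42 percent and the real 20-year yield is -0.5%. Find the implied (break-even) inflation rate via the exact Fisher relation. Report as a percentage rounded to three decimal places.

(1 + π) = (1 + i)/(1 + r) = 1.03420 / 0.99500 = 1.039397
Break-even inflation = 1.039397 − 1 → 3.940%.

3.940%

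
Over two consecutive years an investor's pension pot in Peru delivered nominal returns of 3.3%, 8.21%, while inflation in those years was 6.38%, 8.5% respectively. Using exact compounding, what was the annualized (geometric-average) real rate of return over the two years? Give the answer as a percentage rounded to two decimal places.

-1.59%

Nominal growth factor = 1.0330 × 1.0821 = 1.11780930
Price-level growth factor = 1.0638 × 1.0850 = 1.15422300
Real growth factor = 1.11780930 / 1.15422300 = 0.96845176
Annualized real rate = 0.96845176^(1/2) − 1 = -1.5901% → -1.59%.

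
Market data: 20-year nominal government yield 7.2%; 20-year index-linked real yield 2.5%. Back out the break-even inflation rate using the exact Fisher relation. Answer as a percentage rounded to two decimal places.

(1 + π) = (1 + i)/(1 + r) = 1.07200 / 1.02500 = 1.045854
Break-even inflation = 1.045854 − 1 → 4.59%.

4.59%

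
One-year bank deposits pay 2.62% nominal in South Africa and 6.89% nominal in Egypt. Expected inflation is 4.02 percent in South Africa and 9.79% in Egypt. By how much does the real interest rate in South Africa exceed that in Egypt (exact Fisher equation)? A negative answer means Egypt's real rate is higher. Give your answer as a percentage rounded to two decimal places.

South Africa: (1 + 0.0262)/(1 + 0.0402) − 1 = -1.3459%
Egypt: (1 + 0.0689)/(1 + 0.0979) − 1 = -2.6414%
Differential = -1.3459% − (-2.6414%) = 1.2955% → 1.30%.

1.30%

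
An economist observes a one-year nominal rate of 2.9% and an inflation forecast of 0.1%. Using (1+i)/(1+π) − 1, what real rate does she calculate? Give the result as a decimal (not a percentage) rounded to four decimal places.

By the Fisher identity, 1 + r = (1 + i)/(1 + π).
1 + r = 1.02900 / 1.00100 = 1.027972
r = 1.027972 − 1 = 2.7972%, i.e. 0.0280.

0.0280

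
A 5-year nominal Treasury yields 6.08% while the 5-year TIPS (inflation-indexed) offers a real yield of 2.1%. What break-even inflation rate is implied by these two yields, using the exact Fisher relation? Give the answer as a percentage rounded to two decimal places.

3.90%

(1 + π) = (1 + i)/(1 + r) = 1.06080 / 1.02100 = 1.038981
Break-even inflation = 1.038981 − 1 → 3.90%.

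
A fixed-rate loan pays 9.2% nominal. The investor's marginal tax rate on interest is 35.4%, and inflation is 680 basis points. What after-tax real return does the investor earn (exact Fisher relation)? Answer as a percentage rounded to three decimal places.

-0.802%

After-tax nominal return = 9.2% × (1 − 0.354) = 5.9432%.
1 + r = 1.059432 / 1.06800 = 0.991978
After-tax real rate = 0.991978 − 1 → -0.802%.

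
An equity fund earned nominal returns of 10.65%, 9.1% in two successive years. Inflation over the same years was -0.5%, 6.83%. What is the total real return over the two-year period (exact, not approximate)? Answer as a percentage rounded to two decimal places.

13.57%

Compound the nominal returns: 1.1065 × 1.0910 = 1.207192.
Compound inflation: 0.9950 × 1.0683 = 1.062959.
Deflate: 1.207192 / 1.062959 = 1.135690.
Total real return = 1.135690 − 1 → 13.57%.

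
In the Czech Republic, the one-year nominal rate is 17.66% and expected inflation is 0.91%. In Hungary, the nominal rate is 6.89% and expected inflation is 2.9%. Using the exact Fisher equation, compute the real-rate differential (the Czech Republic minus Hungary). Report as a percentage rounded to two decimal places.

The Czech Republic: (1 + 0.1766)/(1 + 0.0091) − 1 = 16.5989%
Hungary: (1 + 0.0689)/(1 + 0.0290) − 1 = 3.8776%
Differential = 16.5989% − 3.8776% = 12.7214% → 12.72%.

12.72%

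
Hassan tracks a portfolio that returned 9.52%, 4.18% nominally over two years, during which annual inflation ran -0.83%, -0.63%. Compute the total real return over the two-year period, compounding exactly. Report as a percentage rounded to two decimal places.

Nominal growth factor = 1.0952 × 1.0418 = 1.140979
Price-level growth factor = 0.9917 × 0.9937 = 0.985452
Real growth factor = 1.140979 / 0.985452 = 1.157823
Total real return = 1.157823 − 1 → 15.78%.

15.78%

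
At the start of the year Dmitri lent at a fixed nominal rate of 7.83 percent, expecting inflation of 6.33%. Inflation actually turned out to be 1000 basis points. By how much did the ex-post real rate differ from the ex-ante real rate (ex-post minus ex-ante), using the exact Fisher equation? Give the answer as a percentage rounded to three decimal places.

-3.383%

Ex-ante: (1 + 0.0783)/(1 + 0.0633) − 1 = 1.4107%
Ex-post: (1 + 0.0783)/(1 + 0.1000) − 1 = -1.9727%
Difference (ex-post − ex-ante) = -3.3834% → -3.383%.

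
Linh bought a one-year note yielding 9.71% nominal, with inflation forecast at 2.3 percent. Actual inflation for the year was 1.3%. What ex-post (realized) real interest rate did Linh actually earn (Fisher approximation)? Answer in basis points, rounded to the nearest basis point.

841 basis points

Ex-post: 9.71% − 1.3% = 8.410%
So the realized real rate is 841 basis points.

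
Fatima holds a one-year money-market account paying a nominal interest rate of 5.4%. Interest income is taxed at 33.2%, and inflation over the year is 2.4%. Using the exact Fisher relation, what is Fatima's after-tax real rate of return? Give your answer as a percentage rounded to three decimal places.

1.179%

After-tax nominal return = 5.4% × (1 − 0.332) = 3.6072%.
1 + r = 1.036072 / 1.02400 = 1.011789
After-tax real rate = 1.011789 − 1 → 1.179%.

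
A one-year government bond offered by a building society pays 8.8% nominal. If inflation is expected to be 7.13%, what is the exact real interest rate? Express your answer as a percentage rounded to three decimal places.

1.559%

By the Fisher relation, 1 + r = (1 + i)/(1 + π).
1 + r = 1.08800 / 1.07130 = 1.015589
r = 1.015589 − 1 = 1.5589%, i.e. 1.559%.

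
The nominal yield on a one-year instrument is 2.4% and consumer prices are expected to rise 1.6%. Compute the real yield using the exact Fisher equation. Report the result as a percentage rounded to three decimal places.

1 + r = 1.02400 / 1.01600 = 1.007874
r = 1.007874 − 1 = 0.7874%, i.e. 0.787%.

0.787%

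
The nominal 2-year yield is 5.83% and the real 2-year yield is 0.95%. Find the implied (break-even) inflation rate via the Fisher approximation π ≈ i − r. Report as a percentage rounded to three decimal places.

π ≈ i − r = 5.83% − 0.95% → 4.880%.

4.880%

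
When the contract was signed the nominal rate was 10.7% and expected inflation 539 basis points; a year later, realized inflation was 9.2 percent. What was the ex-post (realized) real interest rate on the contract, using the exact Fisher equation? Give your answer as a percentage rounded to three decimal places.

Ex-post: (1 + 0.1070)/(1 + 0.0920) − 1 = 1.3736%
So the realized real rate is 1.374%.

1.374%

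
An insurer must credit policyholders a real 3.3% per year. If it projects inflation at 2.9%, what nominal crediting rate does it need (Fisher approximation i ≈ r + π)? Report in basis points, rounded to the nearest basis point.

i ≈ r + π = 3.3% + 2.9% = 620 basis points.

620 basis points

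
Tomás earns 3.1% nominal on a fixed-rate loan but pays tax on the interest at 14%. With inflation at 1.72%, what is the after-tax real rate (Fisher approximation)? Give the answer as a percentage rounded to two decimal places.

After-tax nominal return = 3.1% × (1 − 0.14) = 2.6660%.
r ≈ 2.6660% − 1.72% → 0.95%.

0.95%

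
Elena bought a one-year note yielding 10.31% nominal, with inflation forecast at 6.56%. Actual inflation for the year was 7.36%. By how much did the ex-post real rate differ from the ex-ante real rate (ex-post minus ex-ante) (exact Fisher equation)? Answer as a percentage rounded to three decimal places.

-0.771%

Ex-ante: (1 + 0.1031)/(1 + 0.0656) − 1 = 3.5191%
Ex-post: (1 + 0.1031)/(1 + 0.0736) − 1 = 2.7478%
Difference (ex-post − ex-ante) = -0.7714% → -0.771%.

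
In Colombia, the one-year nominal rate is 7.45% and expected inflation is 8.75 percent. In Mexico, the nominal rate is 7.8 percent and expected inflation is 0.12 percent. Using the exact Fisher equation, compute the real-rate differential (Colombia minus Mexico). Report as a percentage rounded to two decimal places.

Colombia: (1 + 0.0745)/(1 + 0.0875) − 1 = -1.1954%
Mexico: (1 + 0.0780)/(1 + 0.0012) − 1 = 7.6708%
Differential = -1.1954% − 7.6708% = -8.8662% → -8.87%.

-8.87%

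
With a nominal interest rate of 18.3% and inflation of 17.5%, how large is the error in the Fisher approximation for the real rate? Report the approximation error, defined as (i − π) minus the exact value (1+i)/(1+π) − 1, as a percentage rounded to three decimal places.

0.119%

Approximate: r ≈ 18.300% − 17.500% = 0.8000%
Exact: (1 + 0.1830)/(1 + 0.1750) − 1 = 0.6809%
Error = 0.8000% − 0.6809% = 0.1191% → 0.119%.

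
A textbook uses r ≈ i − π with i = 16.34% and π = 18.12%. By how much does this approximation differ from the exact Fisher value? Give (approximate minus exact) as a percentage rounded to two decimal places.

-0.27%

Approximate: r ≈ 16.340% − 18.120% = -1.7800%
Exact: (1 + 0.1634)/(1 + 0.1812) − 1 = -1.5069%
Error = -1.7800% − (-1.5069%) = -0.2731% → -0.27%.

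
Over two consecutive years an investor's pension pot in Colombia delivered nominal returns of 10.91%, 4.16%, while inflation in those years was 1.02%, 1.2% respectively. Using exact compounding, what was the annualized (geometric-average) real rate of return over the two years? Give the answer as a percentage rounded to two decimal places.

Nominal growth factor = 1.1091 × 1.0416 = 1.15523856
Price-level growth factor = 1.0102 × 1.0120 = 1.02232240
Real growth factor = 1.15523856 / 1.02232240 = 1.13001394
Annualized real rate = 1.13001394^(1/2) − 1 = 6.3021% → 6.30%.

6.30%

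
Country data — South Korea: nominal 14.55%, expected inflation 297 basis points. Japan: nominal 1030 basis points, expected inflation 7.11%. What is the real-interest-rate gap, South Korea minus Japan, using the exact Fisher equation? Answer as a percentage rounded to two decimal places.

8.27%

South Korea: (1 + 0.1455)/(1 + 0.0297) − 1 = 11.2460%
Japan: (1 + 0.1030)/(1 + 0.0711) − 1 = 2.9782%
Differential = 11.2460% − 2.9782% = 8.2677% → 8.27%.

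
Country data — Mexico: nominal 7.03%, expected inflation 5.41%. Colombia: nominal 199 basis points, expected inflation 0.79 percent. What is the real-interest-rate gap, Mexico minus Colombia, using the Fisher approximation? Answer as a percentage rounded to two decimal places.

Mexico: 7.03% − 5.41% = 1.620%
Colombia: 1.99% − 0.79% = 1.200%
Differential = 0.420% → 0.42%.

0.42%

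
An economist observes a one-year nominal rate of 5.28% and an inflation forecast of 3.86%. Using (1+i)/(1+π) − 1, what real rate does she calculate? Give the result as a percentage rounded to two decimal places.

1 + r = 1.05280 / 1.03860 = 1.013672
r = 1.013672 − 1 = 1.3672%, i.e. 1.37%.

1.37%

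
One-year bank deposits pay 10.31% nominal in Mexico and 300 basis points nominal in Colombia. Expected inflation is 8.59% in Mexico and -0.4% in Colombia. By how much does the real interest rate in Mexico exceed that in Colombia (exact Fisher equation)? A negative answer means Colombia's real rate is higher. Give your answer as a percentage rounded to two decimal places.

Mexico: (1 + 0.1031)/(1 + 0.0859) − 1 = 1.5839%
Colombia: (1 + 0.0300)/(1 − 0.0040) − 1 = 3.4137%
Differential = 1.5839% − 3.4137% = -1.8297% → -1.83%.

-1.83%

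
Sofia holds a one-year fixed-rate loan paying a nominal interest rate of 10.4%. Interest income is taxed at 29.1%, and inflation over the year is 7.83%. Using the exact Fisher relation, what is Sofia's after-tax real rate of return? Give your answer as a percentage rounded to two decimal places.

-0.42%

After-tax nominal return = 10.4% × (1 − 0.291) = 7.3736%.
1 + r = 1.073736 / 1.07830 = 0.995767
After-tax real rate = 0.995767 − 1 → -0.42%.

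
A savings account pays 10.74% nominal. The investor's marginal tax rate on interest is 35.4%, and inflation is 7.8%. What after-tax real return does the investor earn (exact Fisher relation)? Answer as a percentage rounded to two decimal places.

After-tax nominal return = 10.74% × (1 − 0.354) = 6.93804%.
1 + r = 1.0693804 / 1.07800 = 0.992004
After-tax real rate = 0.992004 − 1 → -0.80%.

-0.80%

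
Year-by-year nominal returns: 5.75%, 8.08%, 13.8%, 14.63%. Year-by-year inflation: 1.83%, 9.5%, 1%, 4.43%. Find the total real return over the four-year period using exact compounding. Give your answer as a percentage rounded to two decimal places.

Nominal growth factor = 1.0575 × 1.0808 × 1.1380 × 1.1463 = 1.490961
Price-level growth factor = 1.0183 × 1.0950 × 1.0100 × 1.0443 = 1.176079
Real growth factor = 1.490961 / 1.176079 = 1.267739
Total real return = 1.267739 − 1 → 26.77%.

26.77%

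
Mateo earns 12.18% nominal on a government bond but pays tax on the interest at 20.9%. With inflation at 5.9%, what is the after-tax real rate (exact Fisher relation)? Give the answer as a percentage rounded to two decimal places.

After-tax nominal return = 12.18% × (1 − 0.209) = 9.63438%.
1 + r = 1.0963438 / 1.05900 = 1.035263
After-tax real rate = 1.035263 − 1 → 3.53%.

3.53%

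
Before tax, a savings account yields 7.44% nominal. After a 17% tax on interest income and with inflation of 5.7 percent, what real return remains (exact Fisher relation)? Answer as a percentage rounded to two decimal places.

0.45%

After-tax nominal return = 7.44% × (1 − 0.17) = 6.1752%.
1 + r = 1.061752 / 1.05700 = 1.004496
After-tax real rate = 1.004496 − 1 → 0.45%.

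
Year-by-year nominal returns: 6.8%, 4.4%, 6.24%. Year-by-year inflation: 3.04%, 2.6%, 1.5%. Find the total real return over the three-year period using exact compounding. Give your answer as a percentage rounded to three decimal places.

Compound the nominal returns: 1.0680 × 1.0440 × 1.0624 = 1.184568.
Compound inflation: 1.0304 × 1.0260 × 1.0150 = 1.073048.
Deflate: 1.184568 / 1.073048 = 1.103928.
Total real return = 1.103928 − 1 → 10.393%.

10.393%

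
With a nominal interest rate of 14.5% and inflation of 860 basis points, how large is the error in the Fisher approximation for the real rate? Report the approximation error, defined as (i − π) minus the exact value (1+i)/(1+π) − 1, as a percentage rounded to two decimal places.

Approximate: r ≈ 14.500% − 8.600% = 5.9000%
Exact: (1 + 0.1450)/(1 + 0.0860) − 1 = 5.4328%
Error = 5.9000% − 5.4328% = 0.4672% → 0.47%.

0.47%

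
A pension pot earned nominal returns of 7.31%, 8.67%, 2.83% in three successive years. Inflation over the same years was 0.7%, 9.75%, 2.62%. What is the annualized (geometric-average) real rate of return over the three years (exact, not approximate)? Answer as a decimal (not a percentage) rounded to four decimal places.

Compound the nominal returns: 1.0731 × 1.0867 × 1.0283 = 1.19913947.
Compound inflation: 1.0070 × 1.0975 × 1.0262 = 1.13413828.
Deflate: 1.19913947 / 1.13413828 = 1.05731328.
Annualized real rate = 1.05731328^(1/3) − 1 = 1.8751% → 0.0188.

0.0188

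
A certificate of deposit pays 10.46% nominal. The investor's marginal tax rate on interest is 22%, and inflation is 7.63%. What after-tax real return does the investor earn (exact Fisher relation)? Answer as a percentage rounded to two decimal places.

After-tax nominal return = 10.46% × (1 − 0.22) = 8.1588%.
1 + r = 1.081588 / 1.07630 = 1.004913
After-tax real rate = 1.004913 − 1 → 0.49%.

0.49%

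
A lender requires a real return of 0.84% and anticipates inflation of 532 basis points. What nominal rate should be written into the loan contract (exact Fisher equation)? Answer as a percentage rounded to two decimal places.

(1 + i) = (1 + r)(1 + π) = 1.00840 × 1.05320 = 1.06204688
i = 1.06204688 − 1, so the required nominal rate is 6.20%.

6.20%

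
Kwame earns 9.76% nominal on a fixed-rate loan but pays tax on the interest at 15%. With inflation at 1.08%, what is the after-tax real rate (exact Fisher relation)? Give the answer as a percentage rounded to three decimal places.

After-tax nominal return = 9.76% × (1 − 0.15) = 8.2960%.
1 + r = 1.08296 / 1.01080 = 1.071389
After-tax real rate = 1.071389 − 1 → 7.139%.

7.139%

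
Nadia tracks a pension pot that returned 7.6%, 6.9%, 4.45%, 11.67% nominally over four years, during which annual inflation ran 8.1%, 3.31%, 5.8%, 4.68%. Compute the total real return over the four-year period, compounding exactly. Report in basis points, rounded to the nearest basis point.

Compound the nominal returns: 1.0760 × 1.0690 × 1.0445 × 1.1167 = 1.341637.
Compound inflation: 1.0810 × 1.0331 × 1.0580 × 1.0468 = 1.236851.
Deflate: 1.341637 / 1.236851 = 1.084720.
Total real return = 1.084720 − 1 → 847 basis points.

847 basis points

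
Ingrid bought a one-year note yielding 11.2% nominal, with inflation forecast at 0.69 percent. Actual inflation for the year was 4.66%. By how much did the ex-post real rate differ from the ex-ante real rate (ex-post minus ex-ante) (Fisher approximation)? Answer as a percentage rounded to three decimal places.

Ex-ante: 11.2% − 0.69% = 10.510%
Ex-post: 11.2% − 4.66% = 6.540%
Difference (ex-post − ex-ante) = -3.9700% → -3.970%.

-3.970%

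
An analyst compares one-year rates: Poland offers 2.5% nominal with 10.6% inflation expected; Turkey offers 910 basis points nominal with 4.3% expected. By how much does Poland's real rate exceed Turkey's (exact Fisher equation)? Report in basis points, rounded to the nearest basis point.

Poland: (1 + 0.0250)/(1 + 0.1060) − 1 = -7.3237%
Turkey: (1 + 0.0910)/(1 + 0.0430) − 1 = 4.6021%
Differential = -7.3237% − 4.6021% = -11.9258% → -1193 basis points.

-1193 basis points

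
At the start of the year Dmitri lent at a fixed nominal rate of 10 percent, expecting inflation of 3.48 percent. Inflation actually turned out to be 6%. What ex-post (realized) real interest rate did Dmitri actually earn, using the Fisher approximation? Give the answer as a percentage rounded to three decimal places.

Ex-post: 10% − 6% = 4.000%
So the realized real rate is 4.000%.

4.000%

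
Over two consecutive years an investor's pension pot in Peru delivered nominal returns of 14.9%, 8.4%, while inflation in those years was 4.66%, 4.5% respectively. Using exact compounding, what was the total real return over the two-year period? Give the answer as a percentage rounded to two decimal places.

13.88%

Compound the nominal returns: 1.1490 × 1.0840 = 1.245516.
Compound inflation: 1.0466 × 1.0450 = 1.093697.
Deflate: 1.245516 / 1.093697 = 1.138813.
Total real return = 1.138813 − 1 → 13.88%.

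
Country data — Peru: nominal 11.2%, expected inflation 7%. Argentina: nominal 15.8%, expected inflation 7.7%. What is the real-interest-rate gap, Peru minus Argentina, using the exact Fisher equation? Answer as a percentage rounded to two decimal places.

Peru: (1 + 0.1120)/(1 + 0.0700) − 1 = 3.9252%
Argentina: (1 + 0.1580)/(1 + 0.0770) − 1 = 7.5209%
Differential = 3.9252% − 7.5209% = -3.5957% → -3.60%.

-3.60%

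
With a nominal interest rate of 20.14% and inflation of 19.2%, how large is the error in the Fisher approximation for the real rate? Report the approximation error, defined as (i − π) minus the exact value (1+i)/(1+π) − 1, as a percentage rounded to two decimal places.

Approximate: r ≈ 20.140% − 19.200% = 0.9400%
Exact: (1 + 0.2014)/(1 + 0.1920) − 1 = 0.7886%
Error = 0.9400% − 0.7886% = 0.1514% → 0.15%.

0.15%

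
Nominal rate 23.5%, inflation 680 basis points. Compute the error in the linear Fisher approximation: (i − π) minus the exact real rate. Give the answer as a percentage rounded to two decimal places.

1.06%

Approximate: r ≈ 23.500% − 6.800% = 16.7000%
Exact: (1 + 0.2350)/(1 + 0.0680) − 1 = 15.6367%
Error = 16.7000% − 15.6367% = 1.0633% → 1.06%.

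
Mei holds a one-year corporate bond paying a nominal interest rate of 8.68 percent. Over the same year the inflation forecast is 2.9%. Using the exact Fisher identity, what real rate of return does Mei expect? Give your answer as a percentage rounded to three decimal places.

5.617%

By the Fisher identity, 1 + r = (1 + i)/(1 + π).
1 + r = 1.08680 / 1.02900 = 1.056171
r = 1.056171 − 1 = 5.6171%, i.e. 5.617%.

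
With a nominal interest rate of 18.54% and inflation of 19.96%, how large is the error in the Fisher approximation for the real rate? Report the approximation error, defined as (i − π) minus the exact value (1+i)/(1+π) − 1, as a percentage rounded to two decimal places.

Approximate: r ≈ 18.540% − 19.960% = -1.4200%
Exact: (1 + 0.1854)/(1 + 0.1996) − 1 = -1.1837%
Error = -1.4200% − (-1.1837%) = -0.2363% → -0.24%.

-0.24%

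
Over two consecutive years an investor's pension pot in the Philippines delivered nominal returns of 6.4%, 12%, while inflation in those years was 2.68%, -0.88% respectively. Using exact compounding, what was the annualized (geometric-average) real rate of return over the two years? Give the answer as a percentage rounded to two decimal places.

Compound the nominal returns: 1.0640 × 1.1200 = 1.19168000.
Compound inflation: 1.0268 × 0.9912 = 1.01776416.
Deflate: 1.19168000 / 1.01776416 = 1.17088030.
Annualized real rate = 1.17088030^(1/2) − 1 = 8.2072% → 8.21%.

8.21%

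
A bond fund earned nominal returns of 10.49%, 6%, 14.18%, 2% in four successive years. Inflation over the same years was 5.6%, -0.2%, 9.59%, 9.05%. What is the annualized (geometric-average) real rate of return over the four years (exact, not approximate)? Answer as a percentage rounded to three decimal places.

2.013%

Nominal growth factor = 1.1049 × 1.0600 × 1.1418 × 1.0200 = 1.36401470
Price-level growth factor = 1.0560 × 0.9980 × 1.0959 × 1.0905 = 1.25947936
Real growth factor = 1.36401470 / 1.25947936 = 1.08299884
Annualized real rate = 1.08299884^(1/4) − 1 = 2.0133% → 2.013%.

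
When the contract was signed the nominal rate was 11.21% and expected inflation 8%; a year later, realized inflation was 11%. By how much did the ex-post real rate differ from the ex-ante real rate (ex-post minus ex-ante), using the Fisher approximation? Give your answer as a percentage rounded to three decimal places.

Ex-ante: 11.21% − 8% = 3.210%
Ex-post: 11.21% − 11% = 0.210%
Difference (ex-post − ex-ante) = -3.0000% → -3.000%.

-3.000%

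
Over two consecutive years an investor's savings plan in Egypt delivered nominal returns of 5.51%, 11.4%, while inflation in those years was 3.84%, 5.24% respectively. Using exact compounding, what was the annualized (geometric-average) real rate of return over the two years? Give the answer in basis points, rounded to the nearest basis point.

371 basis points

Nominal growth factor = 1.0551 × 1.1140 = 1.17538140
Price-level growth factor = 1.0384 × 1.0524 = 1.09281216
Real growth factor = 1.17538140 / 1.09281216 = 1.07555666
Annualized real rate = 1.07555666^(1/2) − 1 = 3.7090% → 371 basis points.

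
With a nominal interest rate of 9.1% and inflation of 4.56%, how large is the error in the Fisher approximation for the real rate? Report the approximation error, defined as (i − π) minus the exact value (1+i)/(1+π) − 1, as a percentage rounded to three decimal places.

0.198%

Approximate: r ≈ 9.100% − 4.560% = 4.5400%
Exact: (1 + 0.0910)/(1 + 0.0456) − 1 = 4.3420%
Error = 4.5400% − 4.3420% = 0.1980% → 0.198%.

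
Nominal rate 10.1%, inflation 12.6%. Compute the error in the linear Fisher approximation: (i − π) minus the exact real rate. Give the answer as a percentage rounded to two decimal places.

-0.28%

Approximate: r ≈ 10.100% − 12.600% = -2.5000%
Exact: (1 + 0.1010)/(1 + 0.1260) − 1 = -2.2202%
Error = -2.5000% − (-2.2202%) = -0.2798% → -0.28%.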